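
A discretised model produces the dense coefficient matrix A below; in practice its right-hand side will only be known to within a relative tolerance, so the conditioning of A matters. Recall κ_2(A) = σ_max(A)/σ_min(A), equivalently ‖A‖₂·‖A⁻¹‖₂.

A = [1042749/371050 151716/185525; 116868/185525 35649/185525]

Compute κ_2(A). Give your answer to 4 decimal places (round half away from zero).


362.0000

AᵀA = [679332537/81902500 49534254/20475625; 49534254/20475625 14448897/20475625]; tr = 1179405/131044, det = 81/131044
char-poly roots: 9 and 9/131044
σ_max=√9=3, σ_min=√(9/131044)=(3/362) → κ = 362.0000


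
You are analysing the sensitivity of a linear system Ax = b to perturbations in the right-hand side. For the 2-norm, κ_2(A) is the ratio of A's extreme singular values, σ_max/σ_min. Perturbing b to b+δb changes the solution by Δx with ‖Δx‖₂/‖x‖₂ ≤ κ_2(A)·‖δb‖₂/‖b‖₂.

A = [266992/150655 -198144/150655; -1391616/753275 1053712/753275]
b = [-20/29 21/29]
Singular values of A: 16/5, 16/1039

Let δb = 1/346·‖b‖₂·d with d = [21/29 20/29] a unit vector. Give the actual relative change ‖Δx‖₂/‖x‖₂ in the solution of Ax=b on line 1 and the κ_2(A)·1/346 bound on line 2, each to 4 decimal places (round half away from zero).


0.6006
0.6006

from the listed singular values, σ₁ = 16/5, σ_n = 16/1039
κ_2(A) = (16/5) / (16/1039) = 207.8000
perturbation bound = 207.8000·1/346 = 0.6006
solve Ax = b  →  x = [-0.2500 0.1875]
2-norm of b is 1.0000; of x, 0.3125
δb = ε·‖b‖·d = [0.0021 0.0020]; solving A·Δx = δb gives ‖Δx‖ = 0.1877
relative error = 0.6006
so the bound is sharp here: realised error equals the bound


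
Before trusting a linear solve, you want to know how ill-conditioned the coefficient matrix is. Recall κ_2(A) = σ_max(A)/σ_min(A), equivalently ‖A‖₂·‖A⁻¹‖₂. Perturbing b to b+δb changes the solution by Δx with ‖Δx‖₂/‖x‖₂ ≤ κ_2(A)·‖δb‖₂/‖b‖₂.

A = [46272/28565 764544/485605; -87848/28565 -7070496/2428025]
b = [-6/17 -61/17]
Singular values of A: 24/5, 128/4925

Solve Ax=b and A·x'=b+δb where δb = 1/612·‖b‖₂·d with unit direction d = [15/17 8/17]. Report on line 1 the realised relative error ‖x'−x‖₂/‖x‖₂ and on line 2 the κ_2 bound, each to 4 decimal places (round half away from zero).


from the listed singular values, σ₁ = 24/5, σ_n = 128/4925
κ = σ_max/σ_min = (24/5)/(128/4925) = 184.6875
perturbation bound = 184.6875·1/612 = 0.3018
solve Ax = b  →  x = [53.5237 -55.2936]
‖b‖ = 3.6056, ‖x‖ = 76.9557
with δb = [0.0052 0.0028], A·Δx = δb → ‖Δx‖ = 0.2267
relative error = 0.0029
realised/bound (from unrounded values) ≈ 0.0098

0.0029
0.3018


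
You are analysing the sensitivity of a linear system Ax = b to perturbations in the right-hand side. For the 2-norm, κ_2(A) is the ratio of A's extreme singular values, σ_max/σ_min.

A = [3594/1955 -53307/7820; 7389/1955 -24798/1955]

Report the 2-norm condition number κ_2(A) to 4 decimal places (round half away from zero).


92.0000

AᵀA = [233613/13225 -1599507/26450; -1599507/26450 43877817/211600]; tr = 1904625/8464, det = 50625/8464
char-poly roots: 225 and 225/8464
κ = σ_max/σ_min = 15/(15/92) = 92.0000


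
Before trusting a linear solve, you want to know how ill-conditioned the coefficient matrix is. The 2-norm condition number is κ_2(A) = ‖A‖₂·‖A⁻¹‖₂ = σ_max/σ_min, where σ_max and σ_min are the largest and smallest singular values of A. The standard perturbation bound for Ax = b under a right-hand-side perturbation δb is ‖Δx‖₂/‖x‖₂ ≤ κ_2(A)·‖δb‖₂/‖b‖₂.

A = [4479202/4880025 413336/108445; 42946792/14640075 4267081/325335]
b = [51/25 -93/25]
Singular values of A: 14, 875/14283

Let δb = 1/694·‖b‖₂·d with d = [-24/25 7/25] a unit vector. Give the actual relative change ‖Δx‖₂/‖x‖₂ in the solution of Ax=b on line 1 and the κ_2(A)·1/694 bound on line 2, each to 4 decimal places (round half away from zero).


from the listed singular values, σ₁ = 14, σ_n = 875/14283
condition number: 14 ÷ (875/14283) = 228.5280
κ_2(A)·‖δb‖/‖b‖ = 0.3293
solve Ax = b  →  x = [47.7289 -10.9586]
‖b‖₂ = 4.2426 and ‖x‖₂ = 48.9708
δb = ε·‖b‖·d = [-0.0059 0.0017]; solving A·Δx = δb gives ‖Δx‖ = 0.0998
relative error = 0.0020
tightness: 0.0020 against a bound of 0.3293 (unrounded ratio ≈ 0.0062)

0.0020
0.3293


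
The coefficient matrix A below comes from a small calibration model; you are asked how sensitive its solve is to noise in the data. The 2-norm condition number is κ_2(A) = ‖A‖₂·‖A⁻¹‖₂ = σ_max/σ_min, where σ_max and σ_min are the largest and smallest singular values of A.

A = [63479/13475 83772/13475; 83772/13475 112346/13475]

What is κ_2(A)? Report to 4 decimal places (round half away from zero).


M = AᵀA = [441893257/7263025 589168476/7263025; 589168476/7263025 785574868/7263025]. tr(M)=49098725/290521, det(M)=114244/290521
λ_max, λ_min = (49098725/290521 ± √2410552035501129/84402451441)/2 = 169, 676/290521
σ_max=√169=13, σ_min=√(676/290521)=(26/539) → κ = 269.5000

269.5000


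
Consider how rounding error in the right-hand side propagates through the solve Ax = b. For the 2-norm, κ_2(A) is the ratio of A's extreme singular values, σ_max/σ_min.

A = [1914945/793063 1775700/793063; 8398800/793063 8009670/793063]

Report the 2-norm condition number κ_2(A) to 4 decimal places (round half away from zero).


M = AᵀA = [44144471025/374151649 42041632500/374151649; 42041632500/374151649 40040406900/374151649]. tr(M)=100100925/444889, det(M)=202500/444889
λ_max, λ_min = (100100925/444889 ± √10019834825765625/197926222321)/2 = 225, 900/444889
κ_2(A) = √(λ_max/λ_min) = √(225 / (900/444889)) = 333.5000

333.5000


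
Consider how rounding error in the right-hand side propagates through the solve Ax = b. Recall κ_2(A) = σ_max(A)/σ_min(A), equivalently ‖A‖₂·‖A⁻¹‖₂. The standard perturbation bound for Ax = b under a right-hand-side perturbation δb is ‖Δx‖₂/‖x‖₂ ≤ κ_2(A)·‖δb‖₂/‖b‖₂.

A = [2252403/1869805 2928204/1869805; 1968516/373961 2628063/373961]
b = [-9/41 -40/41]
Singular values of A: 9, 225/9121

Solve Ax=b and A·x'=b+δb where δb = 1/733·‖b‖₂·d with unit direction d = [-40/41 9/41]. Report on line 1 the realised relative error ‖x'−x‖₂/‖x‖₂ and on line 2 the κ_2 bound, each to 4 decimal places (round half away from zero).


0.4977
0.4977

from the listed singular values, σ₁ = 9, σ_n = 225/9121
κ = σ_max/σ_min = 9/(225/9121) = 364.8400
bound on ‖Δx‖/‖x‖: κ·ε = 364.8400·1/733 = 0.4977
solve Ax = b  →  x = [-0.0667 -0.0889]
‖b‖ = 1.0000, ‖x‖ = 0.1111
re-solving with b+δb shifts x by Δx of norm 0.0553
realised ‖Δx‖/‖x‖ = 0.4977
so the bound is sharp here: realised error equals the bound


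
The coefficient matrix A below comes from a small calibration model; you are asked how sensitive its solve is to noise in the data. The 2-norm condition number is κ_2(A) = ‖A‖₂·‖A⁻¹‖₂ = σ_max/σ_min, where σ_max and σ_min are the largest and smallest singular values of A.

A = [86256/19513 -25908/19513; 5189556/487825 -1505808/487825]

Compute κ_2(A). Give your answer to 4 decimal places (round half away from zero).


form AᵀA = [186873091344/1408125625 -54503995392/1408125625; -54503995392/1408125625 15899248656/1408125625] with trace 324435744/2253001 and determinant 518400/2253001
eigenvalues of AᵀA: λ = (tr ± √(tr²−4·det))/2 = 144, 3600/2253001
so κ_2 = √(144 / (3600/2253001)) = 300.2000

300.2000


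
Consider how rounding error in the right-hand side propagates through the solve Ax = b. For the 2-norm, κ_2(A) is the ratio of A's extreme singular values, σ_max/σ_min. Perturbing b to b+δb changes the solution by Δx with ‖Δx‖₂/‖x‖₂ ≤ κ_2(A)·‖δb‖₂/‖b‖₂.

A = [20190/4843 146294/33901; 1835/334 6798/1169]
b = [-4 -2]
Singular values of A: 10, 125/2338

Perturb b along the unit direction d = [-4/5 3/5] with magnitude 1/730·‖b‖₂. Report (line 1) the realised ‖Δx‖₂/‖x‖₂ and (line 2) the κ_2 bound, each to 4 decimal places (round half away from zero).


0.0031
0.2562

largest singular value 10, smallest 125/2338
κ_2(A) = 10 / (125/2338) = 187.0400
κ_2(A)·‖δb‖/‖b‖ = 0.2562
solve Ax = b  →  x = [-27.3644 25.5090]
‖b‖₂ = 4.4721 and ‖x‖₂ = 37.4101
δb = ε·‖b‖·d = [-0.0049 0.0037]; solving A·Δx = δb gives ‖Δx‖ = 0.1146
realised ‖Δx‖/‖x‖ = 0.0031
so the bound overstates the realised error by a factor of ≈ 83.6516 (computed from the unrounded values)


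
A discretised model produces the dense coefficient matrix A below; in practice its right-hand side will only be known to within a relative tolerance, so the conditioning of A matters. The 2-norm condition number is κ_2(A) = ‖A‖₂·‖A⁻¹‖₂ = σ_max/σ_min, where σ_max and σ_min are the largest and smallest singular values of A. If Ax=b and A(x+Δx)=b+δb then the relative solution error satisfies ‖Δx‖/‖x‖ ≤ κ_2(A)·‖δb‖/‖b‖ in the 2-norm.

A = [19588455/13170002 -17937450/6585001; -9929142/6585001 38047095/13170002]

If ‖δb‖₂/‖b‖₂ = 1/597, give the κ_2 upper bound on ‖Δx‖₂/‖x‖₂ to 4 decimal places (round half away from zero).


0.1790

M = AᵀA = [925159349241/206241323044 -433496992320/51560330761; -433496992320/51560330761 3251593208025/206241323044]. tr(M)=7226215497/356818898, det(M)=102515625/2854551184
solving λ² − 7226215497/356818898·λ + 102515625/2854551184 = 0 gives λ = 81/4, 1265625/713637796
so κ_2 = √((81/4) / (1265625/713637796)) = 106.8560
perturbation bound = 106.8560·1/597 = 0.1790


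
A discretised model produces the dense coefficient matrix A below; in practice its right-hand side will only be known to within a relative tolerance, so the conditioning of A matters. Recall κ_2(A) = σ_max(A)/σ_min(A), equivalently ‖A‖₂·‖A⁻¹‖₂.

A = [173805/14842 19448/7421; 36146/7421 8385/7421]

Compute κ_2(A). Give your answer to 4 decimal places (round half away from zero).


M = AᵀA = [35434311289/220284964 1993164030/55071241; 1993164030/55071241 448532929/55071241]. tr(M)=22146605/131044, det(M)=28561/131044
eigenvalues of AᵀA: λ = (tr ± √(tr²−4·det))/2 = 169, 169/131044
σ_max=√169=13, σ_min=√(169/131044)=(13/362) → κ = 362.0000

362.0000


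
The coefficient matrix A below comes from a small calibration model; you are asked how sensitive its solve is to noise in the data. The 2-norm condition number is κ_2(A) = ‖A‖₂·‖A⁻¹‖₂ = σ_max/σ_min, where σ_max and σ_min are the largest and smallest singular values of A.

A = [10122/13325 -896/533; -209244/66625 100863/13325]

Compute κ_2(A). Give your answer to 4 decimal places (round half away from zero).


M = AᵀA = [27569556/2640625 -13229412/528125; -13229412/528125 6350449/105625]. tr(M)=1102549/15625, det(M)=86436/390625
eigenvalues of AᵀA: λ = (tr ± √(tr²−4·det))/2 = 1764/25, 49/15625
so κ_2 = √((1764/25) / (49/15625)) = 150.0000

150.0000


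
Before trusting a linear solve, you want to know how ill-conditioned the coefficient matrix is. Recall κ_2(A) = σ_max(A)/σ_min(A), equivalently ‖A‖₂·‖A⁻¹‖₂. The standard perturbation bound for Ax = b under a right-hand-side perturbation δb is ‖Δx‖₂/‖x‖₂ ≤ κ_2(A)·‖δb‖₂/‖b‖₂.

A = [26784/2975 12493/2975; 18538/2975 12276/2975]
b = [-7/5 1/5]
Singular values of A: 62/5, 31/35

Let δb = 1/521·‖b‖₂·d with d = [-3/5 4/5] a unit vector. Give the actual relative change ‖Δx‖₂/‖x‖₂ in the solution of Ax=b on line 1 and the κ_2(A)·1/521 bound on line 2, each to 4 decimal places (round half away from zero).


0.0027
0.0269

largest singular value 62/5, smallest 31/35
κ = σ_max/σ_min = (62/5)/(31/35) = 14.0000
κ_2(A)·‖δb‖/‖b‖ = 0.0269
solve Ax = b  →  x = [-0.6025 0.9583]
2-norm of b is 1.4142; of x, 1.1319
δb = ε·‖b‖·d = [-0.0016 0.0022]; solving A·Δx = δb gives ‖Δx‖ = 0.0031
relative error = 0.0027
so the bound overstates the realised error by a factor of ≈ 9.9247 (computed from the unrounded values)


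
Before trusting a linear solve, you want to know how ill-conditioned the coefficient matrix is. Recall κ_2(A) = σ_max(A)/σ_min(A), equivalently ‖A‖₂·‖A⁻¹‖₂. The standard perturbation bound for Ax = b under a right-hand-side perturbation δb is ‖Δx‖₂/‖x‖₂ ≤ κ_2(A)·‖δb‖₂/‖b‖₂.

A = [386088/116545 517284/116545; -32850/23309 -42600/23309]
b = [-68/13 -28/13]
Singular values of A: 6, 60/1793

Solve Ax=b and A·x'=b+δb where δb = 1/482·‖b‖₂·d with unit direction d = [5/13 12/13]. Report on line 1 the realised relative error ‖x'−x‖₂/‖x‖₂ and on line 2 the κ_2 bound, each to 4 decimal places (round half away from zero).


0.0029
0.3720

from the listed singular values, σ₁ = 6, σ_n = 60/1793
condition number: 6 ÷ (60/1793) = 179.3000
perturbation bound = 179.3000·1/482 = 0.3720
solve Ax = b  →  x = [95.2267 -72.2533]
2-norm of b is 5.6569; of x, 119.5352
δb = ε·‖b‖·d = [0.0045 0.0108]; solving A·Δx = δb gives ‖Δx‖ = 0.3507
dividing the unrounded norms, ‖Δx‖/‖x‖ = 0.0029
so the bound overstates the realised error by a factor of ≈ 126.7862 (computed from the unrounded values)


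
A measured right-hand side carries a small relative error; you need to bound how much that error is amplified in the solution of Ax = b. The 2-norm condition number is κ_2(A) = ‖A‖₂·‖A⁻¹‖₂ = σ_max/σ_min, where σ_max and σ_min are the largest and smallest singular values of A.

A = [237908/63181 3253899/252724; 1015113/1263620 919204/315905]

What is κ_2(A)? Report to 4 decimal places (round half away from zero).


form AᵀA = [14081226049/949872400 3017000448/59367025; 3017000448/59367025 165505915201/949872400] with trace 3591742825/18997448 and determinant 228765625/607918336
eigenvalues of AᵀA: λ = (tr ± √(tr²−4·det))/2 = 3025/16, 75625/37994896
κ_2(A) = √(λ_max/λ_min) = √((3025/16) / (75625/37994896)) = 308.2000

308.2000


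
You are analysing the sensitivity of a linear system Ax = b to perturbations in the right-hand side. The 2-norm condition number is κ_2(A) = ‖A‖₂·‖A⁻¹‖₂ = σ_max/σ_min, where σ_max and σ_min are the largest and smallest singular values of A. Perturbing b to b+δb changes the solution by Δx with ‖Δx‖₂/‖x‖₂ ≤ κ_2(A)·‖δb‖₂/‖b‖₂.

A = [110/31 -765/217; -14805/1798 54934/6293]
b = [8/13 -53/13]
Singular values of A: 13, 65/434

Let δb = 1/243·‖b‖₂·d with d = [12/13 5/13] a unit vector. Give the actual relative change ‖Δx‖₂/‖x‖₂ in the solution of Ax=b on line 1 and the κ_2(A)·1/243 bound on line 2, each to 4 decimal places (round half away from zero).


from the listed singular values, σ₁ = 13, σ_n = 65/434
κ_2(A) = 13 / (65/434) = 86.8000
perturbation bound = 86.8000·1/243 = 0.3572
solve Ax = b  →  x = [-4.6228 -4.8276]
‖b‖ = 4.1231, ‖x‖ = 6.6840
δb = ε·‖b‖·d = [0.0157 0.0065]; solving A·Δx = δb gives ‖Δx‖ = 0.1133
relative error = 0.0169
realised/bound (from unrounded values) ≈ 0.0475

0.0169
0.3572


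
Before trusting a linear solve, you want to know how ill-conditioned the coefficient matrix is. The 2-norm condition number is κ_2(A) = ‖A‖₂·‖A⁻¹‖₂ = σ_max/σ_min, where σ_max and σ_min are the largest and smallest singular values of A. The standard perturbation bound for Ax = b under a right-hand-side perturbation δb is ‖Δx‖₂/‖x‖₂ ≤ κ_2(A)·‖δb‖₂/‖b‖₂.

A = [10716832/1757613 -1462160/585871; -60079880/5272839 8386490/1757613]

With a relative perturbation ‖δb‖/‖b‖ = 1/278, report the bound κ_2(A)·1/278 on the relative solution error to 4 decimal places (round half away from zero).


M = AᵀA = [16066596449344/96203567889 -2231442285520/32067855963; -2231442285520/32067855963 309946094500/10689285321]. tr(M)=111574623076/569251881, det(M)=245862400/569251881
char-poly roots: 196 and 1254400/569251881
σ_max=√196=14, σ_min=√(1254400/569251881)=(1120/23859) → κ = 298.2375
perturbation bound = 298.2375·1/278 = 1.0728

1.0728


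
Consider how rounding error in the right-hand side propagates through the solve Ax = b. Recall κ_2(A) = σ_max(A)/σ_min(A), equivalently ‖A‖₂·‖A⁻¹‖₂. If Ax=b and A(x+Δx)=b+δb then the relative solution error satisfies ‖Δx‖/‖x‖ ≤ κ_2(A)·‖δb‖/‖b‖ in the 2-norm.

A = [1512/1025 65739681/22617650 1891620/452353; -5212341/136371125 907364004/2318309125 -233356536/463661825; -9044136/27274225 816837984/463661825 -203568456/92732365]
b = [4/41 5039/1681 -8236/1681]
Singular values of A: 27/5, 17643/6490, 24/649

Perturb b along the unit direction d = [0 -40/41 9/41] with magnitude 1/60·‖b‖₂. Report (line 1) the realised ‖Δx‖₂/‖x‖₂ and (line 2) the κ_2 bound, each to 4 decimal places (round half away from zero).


σ_max = 27/5, σ_min = 24/649
condition number: (27/5) ÷ (24/649) = 146.0250
worst-case relative error ≤ 146.0250 × 1/60 = 2.4338
solve Ax = b  →  x = [103.8919 -15.4672 -25.8742]
‖b‖₂ = 5.7446 and ‖x‖₂ = 108.1768
re-solving with b+δb shifts x by Δx of norm 2.5890
relative error = 0.0239
tightness: 0.0239 against a bound of 2.4338 (unrounded ratio ≈ 0.0098)

0.0239
2.4338


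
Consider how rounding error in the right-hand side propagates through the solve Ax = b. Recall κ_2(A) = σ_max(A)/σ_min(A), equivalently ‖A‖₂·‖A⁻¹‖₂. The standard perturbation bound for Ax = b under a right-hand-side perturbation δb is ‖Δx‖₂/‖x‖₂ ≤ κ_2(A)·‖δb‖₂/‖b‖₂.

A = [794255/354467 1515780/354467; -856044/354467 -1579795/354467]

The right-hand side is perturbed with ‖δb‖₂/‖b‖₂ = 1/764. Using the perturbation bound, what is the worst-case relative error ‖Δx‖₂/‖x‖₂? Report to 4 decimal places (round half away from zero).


form AᵀA = [95380313/8788337 178799040/8788337; 178799040/8788337 335269025/8788337] with trace 25332314/516961 and determinant 60025/516961
λ_max, λ_min = (25332314/516961 ± √641602010258496/267248675521)/2 = 49, 1225/516961
σ_max=√49=7, σ_min=√(1225/516961)=(35/719) → κ = 143.8000
perturbation bound = 143.8000·1/764 = 0.1882

0.1882


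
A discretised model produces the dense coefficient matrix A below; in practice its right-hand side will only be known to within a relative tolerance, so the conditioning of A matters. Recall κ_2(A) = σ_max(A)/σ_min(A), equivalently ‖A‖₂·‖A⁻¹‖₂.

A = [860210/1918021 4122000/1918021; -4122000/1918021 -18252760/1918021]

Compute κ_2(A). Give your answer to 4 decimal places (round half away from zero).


285.2500

form AᵀA = [10547796100/2188461961 46867140000/2188461961; 46867140000/2188461961 208301089600/2188461961] with trace 130189700/1301881 and determinant 160000/1301881
λ_max, λ_min = (130189700/1301881 ± √16948524782250000/1694894138161)/2 = 100, 1600/1301881
κ_2(A) = √(λ_max/λ_min) = √(100 / (1600/1301881)) = 285.2500


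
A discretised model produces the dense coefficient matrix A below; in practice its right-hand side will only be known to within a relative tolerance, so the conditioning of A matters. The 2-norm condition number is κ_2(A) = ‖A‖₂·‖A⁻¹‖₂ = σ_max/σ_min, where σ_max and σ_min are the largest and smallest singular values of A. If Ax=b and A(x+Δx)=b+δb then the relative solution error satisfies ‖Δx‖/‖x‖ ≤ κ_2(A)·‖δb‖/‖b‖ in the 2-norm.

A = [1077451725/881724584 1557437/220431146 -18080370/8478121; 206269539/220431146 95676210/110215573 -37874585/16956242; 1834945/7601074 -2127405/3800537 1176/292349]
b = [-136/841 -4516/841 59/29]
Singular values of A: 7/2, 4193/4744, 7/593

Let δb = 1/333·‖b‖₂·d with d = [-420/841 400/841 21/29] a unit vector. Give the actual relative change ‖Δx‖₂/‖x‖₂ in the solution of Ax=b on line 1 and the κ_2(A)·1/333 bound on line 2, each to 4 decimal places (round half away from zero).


σ_max = 7/2, σ_min = 7/593
κ = σ_max/σ_min = (7/2)/(7/593) = 296.5000
κ_2(A)·‖δb‖/‖b‖ = 0.8904
solve Ax = b  →  x = [-67.7539 -33.1336 -38.8571]
‖b‖₂ = 5.7446 and ‖x‖₂ = 84.8428
δb = ε·‖b‖·d = [-0.0086 0.0082 0.0125]; solving A·Δx = δb gives ‖Δx‖ = 1.4614
dividing the unrounded norms, ‖Δx‖/‖x‖ = 0.0172
so the bound overstates the realised error by a factor of ≈ 51.6923 (computed from the unrounded values)

0.0172
0.8904


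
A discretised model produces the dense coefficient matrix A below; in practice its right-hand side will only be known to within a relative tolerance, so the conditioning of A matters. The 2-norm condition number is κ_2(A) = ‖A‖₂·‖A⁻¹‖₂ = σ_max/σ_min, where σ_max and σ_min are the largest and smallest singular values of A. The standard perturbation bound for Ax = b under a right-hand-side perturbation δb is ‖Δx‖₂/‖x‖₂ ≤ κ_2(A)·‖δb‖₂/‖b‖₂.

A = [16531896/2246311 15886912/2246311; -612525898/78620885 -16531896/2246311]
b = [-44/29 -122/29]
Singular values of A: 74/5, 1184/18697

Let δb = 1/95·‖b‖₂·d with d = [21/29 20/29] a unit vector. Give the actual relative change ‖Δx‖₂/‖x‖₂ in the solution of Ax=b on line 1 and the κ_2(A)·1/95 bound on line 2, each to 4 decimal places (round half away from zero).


σ_max = 74/5, σ_min = 1184/18697
κ_2(A) = (74/5) / (1184/18697) = 233.7125
κ_2(A)·‖δb‖/‖b‖ = 2.4601
solve Ax = b  →  x = [43.6603 -45.6474]
‖b‖ = 4.4721, ‖x‖ = 63.1657
with δb = [0.0341 0.0325], A·Δx = δb → ‖Δx‖ = 0.7434
dividing the unrounded norms, ‖Δx‖/‖x‖ = 0.0118
tightness: 0.0118 against a bound of 2.4601 (unrounded ratio ≈ 0.0048)

0.0118
2.4601


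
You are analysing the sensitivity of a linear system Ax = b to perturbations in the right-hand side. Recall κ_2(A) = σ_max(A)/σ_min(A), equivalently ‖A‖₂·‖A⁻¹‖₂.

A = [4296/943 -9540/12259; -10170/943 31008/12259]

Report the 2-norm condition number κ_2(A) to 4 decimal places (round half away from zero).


AᵀA = [121884516/889249 -27410400/889249; -27410400/889249 6227856/889249]; tr = 76212/529, det = 5184/529
λ_max, λ_min = (76212/529 ± √5797299600/279841)/2 = 144, 36/529
κ_2(A) = √(λ_max/λ_min) = √(144 / (36/529)) = 46.0000

46.0000


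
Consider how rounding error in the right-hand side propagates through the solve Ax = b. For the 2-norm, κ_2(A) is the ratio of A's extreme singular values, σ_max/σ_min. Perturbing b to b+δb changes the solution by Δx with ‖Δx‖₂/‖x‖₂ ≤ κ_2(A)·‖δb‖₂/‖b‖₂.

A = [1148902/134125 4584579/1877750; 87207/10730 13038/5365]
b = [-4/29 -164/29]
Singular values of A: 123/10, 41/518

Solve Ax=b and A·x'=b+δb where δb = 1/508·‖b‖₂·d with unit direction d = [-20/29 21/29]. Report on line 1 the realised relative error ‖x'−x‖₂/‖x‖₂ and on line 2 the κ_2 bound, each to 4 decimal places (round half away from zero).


largest singular value 123/10, smallest 41/518
condition number: (123/10) ÷ (41/518) = 155.4000
worst-case relative error ≤ 155.4000 × 1/508 = 0.3059
solve Ax = b  →  x = [13.8380 -48.6062]
2-norm of b is 5.6569; of x, 50.5376
δb = ε·‖b‖·d = [-0.0077 0.0081]; solving A·Δx = δb gives ‖Δx‖ = 0.1407
relative error = 0.0028
tightness: 0.0028 against a bound of 0.3059 (unrounded ratio ≈ 0.0091)

0.0028
0.3059


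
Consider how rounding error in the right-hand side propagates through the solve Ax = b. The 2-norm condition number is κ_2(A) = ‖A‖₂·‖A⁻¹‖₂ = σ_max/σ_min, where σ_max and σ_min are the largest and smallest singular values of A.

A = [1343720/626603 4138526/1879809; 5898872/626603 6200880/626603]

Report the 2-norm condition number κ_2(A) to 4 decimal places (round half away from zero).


395.2500

AᵀA = [21774107264/233570089 68587514800/700710267; 68587514800/700710267 216053308996/2102130801]; tr = 489917092/2499561, det = 614656/2499561
char-poly roots: 196 and 3136/2499561
κ_2(A) = √(λ_max/λ_min) = √(196 / (3136/2499561)) = 395.2500


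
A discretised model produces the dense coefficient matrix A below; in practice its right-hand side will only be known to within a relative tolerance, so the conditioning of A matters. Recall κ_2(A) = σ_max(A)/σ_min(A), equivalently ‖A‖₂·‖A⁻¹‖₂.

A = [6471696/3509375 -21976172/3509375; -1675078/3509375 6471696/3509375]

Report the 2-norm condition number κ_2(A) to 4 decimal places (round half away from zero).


AᵀA = [71501976676/19705140625 -244901920032/19705140625; -244901920032/19705140625 839735975824/19705140625]; tr = 1457980724/31528225, det = 5345344/31528225
solving λ² − 1457980724/31528225·λ + 5345344/31528225 = 0 gives λ = 1156/25, 4624/1261129
so κ_2 = √((1156/25) / (4624/1261129)) = 112.3000

112.3000


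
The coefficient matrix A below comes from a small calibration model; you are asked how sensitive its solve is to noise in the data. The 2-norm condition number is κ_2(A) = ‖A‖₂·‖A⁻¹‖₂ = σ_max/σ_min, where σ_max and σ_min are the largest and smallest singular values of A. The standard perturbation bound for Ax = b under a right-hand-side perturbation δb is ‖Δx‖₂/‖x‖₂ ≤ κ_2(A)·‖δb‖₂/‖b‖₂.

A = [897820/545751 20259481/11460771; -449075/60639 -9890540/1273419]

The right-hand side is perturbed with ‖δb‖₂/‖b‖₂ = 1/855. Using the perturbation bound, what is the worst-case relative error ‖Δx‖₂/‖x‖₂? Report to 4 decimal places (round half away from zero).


0.4509

M = AᵀA = [10197036025/177182721 224841464320/3720837141; 224841464320/3720837141 4957817888881/78137579961]. tr(M)=11242224466/92910321, det(M)=9150625/92910321
λ_max, λ_min = (11242224466/92910321 ± √126384210193904582656/8632327748323041)/2 = 121, 75625/92910321
so κ_2 = √(121 / (75625/92910321)) = 385.5600
worst-case relative error ≤ 385.5600 × 1/855 = 0.4509


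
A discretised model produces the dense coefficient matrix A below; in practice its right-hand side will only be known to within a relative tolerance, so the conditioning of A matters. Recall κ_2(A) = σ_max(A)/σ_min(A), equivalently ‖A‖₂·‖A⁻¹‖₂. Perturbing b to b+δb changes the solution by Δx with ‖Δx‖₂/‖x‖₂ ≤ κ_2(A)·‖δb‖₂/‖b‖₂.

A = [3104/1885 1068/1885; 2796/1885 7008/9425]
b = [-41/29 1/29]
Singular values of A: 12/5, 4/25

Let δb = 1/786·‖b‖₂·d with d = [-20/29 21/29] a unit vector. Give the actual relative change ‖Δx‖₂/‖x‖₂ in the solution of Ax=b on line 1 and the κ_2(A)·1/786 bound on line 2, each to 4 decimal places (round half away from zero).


from the listed singular values, σ₁ = 12/5, σ_n = 4/25
κ = σ_max/σ_min = (12/5)/(4/25) = 15.0000
worst-case relative error ≤ 15.0000 × 1/786 = 0.0191
solve Ax = b  →  x = [-2.7885 5.6090]
2-norm of b is 1.4142; of x, 6.2639
Δx = A⁻¹·δb where δb = 1/786·1.4142·d; ‖Δx‖ = 0.0112
dividing the unrounded norms, ‖Δx‖/‖x‖ = 0.0018
tightness: 0.0018 against a bound of 0.0191 (unrounded ratio ≈ 0.0941)

0.0018
0.0191


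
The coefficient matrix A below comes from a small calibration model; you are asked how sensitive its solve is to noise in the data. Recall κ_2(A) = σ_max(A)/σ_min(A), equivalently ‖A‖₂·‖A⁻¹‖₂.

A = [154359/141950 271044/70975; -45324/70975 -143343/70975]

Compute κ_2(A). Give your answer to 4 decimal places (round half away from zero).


83.5000

AᵀA = [22175613/13944500 18972954/3486125; 18972954/3486125 65060253/3486125]; tr = 2259333/111556, det = 6561/111556
solving λ² − 2259333/111556·λ + 6561/111556 = 0 gives λ = 81/4, 81/27889
κ = σ_max/σ_min = (9/2)/(9/167) = 83.5000


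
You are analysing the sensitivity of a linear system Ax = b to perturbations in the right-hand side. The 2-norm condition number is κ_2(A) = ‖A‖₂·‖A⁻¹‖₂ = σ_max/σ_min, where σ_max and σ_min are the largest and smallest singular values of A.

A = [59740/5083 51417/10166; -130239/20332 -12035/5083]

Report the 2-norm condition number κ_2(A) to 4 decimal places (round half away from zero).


46.0000

M = AᵀA = [256277089/1430416 26680725/357604; 26680725/357604 11152501/357604]. tr(M)=1780397/8464, det(M)=707281/33856
char-poly roots: 841/4 and 841/8464
κ = σ_max/σ_min = (29/2)/(29/92) = 46.0000


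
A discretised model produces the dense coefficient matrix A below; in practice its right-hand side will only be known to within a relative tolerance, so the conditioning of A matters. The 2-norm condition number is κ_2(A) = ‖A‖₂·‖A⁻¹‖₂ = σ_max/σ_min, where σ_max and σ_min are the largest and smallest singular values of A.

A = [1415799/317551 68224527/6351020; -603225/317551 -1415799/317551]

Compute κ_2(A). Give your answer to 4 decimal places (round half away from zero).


300.6400

AᵀA = [14014007154/596678329 672622036317/11933566580; 672622036317/11933566580 32286276968841/238671331600]; tr = 224212306689/1412256400, det = 15752961/56490256
λ_max, λ_min = (224212306689/1412256400 ± √50268933748803074102721/1994468139340960000)/2 = 3969/25, 99225/56490256
σ_max=√(3969/25)=(63/5), σ_min=√(99225/56490256)=(315/7516) → κ = 300.6400


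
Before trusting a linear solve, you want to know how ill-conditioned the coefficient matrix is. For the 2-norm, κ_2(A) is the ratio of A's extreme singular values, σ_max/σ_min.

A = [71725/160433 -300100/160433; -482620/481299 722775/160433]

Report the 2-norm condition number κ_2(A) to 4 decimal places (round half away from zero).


AᵀA = [1652203225/1370702529 -815384000/152300281; -815384000/152300281 3624045625/152300281]; tr = 20385850/815409, det = 15625/815409
solving λ² − 20385850/815409·λ + 15625/815409 = 0 gives λ = 25, 625/815409
κ_2(A) = √(λ_max/λ_min) = √(25 / (625/815409)) = 180.6000

180.6000


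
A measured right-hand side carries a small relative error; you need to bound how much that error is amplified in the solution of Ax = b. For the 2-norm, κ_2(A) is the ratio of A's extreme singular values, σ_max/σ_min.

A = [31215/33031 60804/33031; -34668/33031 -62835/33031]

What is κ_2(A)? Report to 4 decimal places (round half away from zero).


67.0000

form AᵀA = [152217/76313 285120/76313; 285120/76313 534753/76313] with trace 40410/4489 and determinant 81/4489
λ_max, λ_min = (40410/4489 ± √1631513664/20151121)/2 = 9, 9/4489
κ = σ_max/σ_min = 3/(3/67) = 67.0000


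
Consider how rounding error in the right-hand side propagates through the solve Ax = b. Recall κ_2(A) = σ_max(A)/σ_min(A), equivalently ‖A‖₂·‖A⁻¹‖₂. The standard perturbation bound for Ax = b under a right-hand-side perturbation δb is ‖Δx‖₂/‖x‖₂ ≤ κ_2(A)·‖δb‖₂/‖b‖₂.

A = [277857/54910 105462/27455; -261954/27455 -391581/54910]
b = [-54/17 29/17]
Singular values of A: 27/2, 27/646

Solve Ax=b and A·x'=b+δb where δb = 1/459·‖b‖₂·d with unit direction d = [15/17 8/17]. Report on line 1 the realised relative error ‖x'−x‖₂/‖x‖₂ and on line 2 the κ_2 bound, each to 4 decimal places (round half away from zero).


0.0039
0.7037

σ_max = 27/2, σ_min = 27/646
condition number: (27/2) ÷ (27/646) = 323.0000
worst-case relative error ≤ 323.0000 × 1/459 = 0.7037
solve Ax = b  →  x = [28.5333 -38.4148]
‖b‖₂ = 3.6056 and ‖x‖₂ = 47.8524
δb = ε·‖b‖·d = [0.0069 0.0037]; solving A·Δx = δb gives ‖Δx‖ = 0.1879
realised ‖Δx‖/‖x‖ = 0.0039
realised/bound (from unrounded values) ≈ 0.0056


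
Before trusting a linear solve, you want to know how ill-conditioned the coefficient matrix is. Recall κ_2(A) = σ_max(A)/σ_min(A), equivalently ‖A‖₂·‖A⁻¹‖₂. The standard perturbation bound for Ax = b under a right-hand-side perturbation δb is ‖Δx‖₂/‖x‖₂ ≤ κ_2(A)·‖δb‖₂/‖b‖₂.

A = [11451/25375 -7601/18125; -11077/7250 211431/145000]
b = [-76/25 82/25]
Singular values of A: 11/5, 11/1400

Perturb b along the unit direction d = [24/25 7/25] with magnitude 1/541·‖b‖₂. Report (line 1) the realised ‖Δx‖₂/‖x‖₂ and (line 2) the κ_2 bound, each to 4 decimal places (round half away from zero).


from the listed singular values, σ₁ = 11/5, σ_n = 11/1400
condition number: (11/5) ÷ (11/1400) = 280.0000
bound on ‖Δx‖/‖x‖: κ·ε = 280.0000·1/541 = 0.5176
solve Ax = b  →  x = [-176.8652 -183.0721]
‖b‖ = 4.4721, ‖x‖ = 254.5519
δb = ε·‖b‖·d = [0.0079 0.0023]; solving A·Δx = δb gives ‖Δx‖ = 1.0521
dividing the unrounded norms, ‖Δx‖/‖x‖ = 0.0041
so the bound overstates the realised error by a factor of ≈ 125.2230 (computed from the unrounded values)

0.0041
0.5176


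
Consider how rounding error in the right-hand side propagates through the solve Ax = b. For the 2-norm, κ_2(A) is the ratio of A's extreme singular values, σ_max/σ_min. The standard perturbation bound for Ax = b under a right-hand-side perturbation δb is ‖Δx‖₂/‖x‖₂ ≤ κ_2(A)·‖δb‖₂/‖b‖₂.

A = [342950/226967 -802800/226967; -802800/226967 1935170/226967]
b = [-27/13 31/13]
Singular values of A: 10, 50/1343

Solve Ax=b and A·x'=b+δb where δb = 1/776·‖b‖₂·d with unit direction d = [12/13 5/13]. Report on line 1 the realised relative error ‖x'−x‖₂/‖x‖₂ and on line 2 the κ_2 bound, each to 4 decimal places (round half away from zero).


largest singular value 10, smallest 50/1343
κ_2(A) = 10 / (50/1343) = 268.6000
perturbation bound = 268.6000·1/776 = 0.3461
solve Ax = b  →  x = [-24.9092 -10.0538]
‖b‖₂ = 3.1623 and ‖x‖₂ = 26.8617
Δx = A⁻¹·δb where δb = 1/776·3.1623·d; ‖Δx‖ = 0.1095
relative error = 0.0041
so the bound overstates the realised error by a factor of ≈ 84.9441 (computed from the unrounded values)

0.0041
0.3461


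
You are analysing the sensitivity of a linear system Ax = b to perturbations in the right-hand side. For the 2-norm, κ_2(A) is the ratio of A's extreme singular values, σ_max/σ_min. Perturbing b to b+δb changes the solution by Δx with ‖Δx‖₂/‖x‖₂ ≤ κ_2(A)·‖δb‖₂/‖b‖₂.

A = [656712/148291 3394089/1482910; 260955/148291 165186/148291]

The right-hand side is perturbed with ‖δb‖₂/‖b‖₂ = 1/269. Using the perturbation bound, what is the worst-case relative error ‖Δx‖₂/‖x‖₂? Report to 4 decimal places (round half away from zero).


0.1197

AᵀA = [2954841201/130119649 7869822786/650598245; 7869822786/650598245 84310542009/13011964900]; tr = 1314168381/45024100, det = 1476225/1800964
char-poly roots: 729/25 and 50625/1800964
σ_max=√(729/25)=(27/5), σ_min=√(50625/1800964)=(225/1342) → κ = 32.2080
perturbation bound = 32.2080·1/269 = 0.1197


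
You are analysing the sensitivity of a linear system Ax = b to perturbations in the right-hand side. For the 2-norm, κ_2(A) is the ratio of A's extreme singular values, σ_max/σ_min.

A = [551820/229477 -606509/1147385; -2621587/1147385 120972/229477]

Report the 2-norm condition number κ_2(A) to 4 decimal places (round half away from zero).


AᵀA = [17223961009/1565389225 -775056384/313077845; -775056384/313077845 872424241/1565389225]; tr = 430610/37249, det = 83521/23280625
λ_max, λ_min = (430610/37249 ± √115878163267584/867180000625)/2 = 289/25, 289/931225
so κ_2 = √((289/25) / (289/931225)) = 193.0000

193.0000


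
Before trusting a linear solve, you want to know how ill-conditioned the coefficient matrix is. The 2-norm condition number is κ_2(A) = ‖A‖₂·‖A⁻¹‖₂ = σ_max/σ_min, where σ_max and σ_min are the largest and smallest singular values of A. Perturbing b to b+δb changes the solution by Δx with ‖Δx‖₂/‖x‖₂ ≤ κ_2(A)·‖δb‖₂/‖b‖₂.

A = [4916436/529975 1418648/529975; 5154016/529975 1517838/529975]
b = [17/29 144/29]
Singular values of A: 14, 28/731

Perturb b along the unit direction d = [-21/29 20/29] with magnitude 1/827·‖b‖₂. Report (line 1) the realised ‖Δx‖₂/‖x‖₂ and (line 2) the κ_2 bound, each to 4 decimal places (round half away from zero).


0.0020
0.4420

from the listed singular values, σ₁ = 14, σ_n = 28/731
κ_2(A) = 14 / (28/731) = 365.5000
κ_2(A)·‖δb‖/‖b‖ = 0.4420
solve Ax = b  →  x = [-21.6557 75.2686]
2-norm of b is 5.0000; of x, 78.3219
with δb = [-0.0044 0.0042], A·Δx = δb → ‖Δx‖ = 0.1578
relative error = 0.0020
so the bound overstates the realised error by a factor of ≈ 219.3015 (computed from the unrounded values)


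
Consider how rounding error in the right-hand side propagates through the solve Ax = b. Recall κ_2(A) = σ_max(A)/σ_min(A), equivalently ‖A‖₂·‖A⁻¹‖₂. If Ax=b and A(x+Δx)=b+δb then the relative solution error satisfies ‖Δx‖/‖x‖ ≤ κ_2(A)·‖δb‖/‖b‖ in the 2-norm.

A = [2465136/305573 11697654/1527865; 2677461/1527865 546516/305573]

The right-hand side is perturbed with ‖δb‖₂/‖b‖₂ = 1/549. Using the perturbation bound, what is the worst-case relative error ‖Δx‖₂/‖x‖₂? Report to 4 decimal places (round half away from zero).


0.2341

form AᵀA = [94640800041/1388680225 3604947444/55547209; 3604947444/55547209 85843011636/1388680225] with trace 214606197/1651225 and determinant 42224004/41280625
λ_max, λ_min = (214606197/1651225 ± √1841786575113681/109061760025)/2 = 3249/25, 12996/1651225
σ_max=√(3249/25)=(57/5), σ_min=√(12996/1651225)=(114/1285) → κ = 128.5000
perturbation bound = 128.5000·1/549 = 0.2341


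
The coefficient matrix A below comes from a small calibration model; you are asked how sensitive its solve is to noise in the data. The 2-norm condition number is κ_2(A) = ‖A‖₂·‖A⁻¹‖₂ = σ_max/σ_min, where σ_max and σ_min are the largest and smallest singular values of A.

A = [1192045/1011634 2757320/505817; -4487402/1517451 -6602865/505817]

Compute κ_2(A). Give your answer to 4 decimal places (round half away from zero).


M = AᵀA = [552283126489/54500770116 68165648690/1513910281; 68165648690/1513910281 302962365625/1513910281]. tr(M)=6816733069/32421636, det(M)=17682025/32421636
eigenvalues of AᵀA: λ = (tr ± √(tr²−4·det))/2 = 841/4, 21025/8105409
κ = σ_max/σ_min = (29/2)/(145/2847) = 284.7000

284.7000


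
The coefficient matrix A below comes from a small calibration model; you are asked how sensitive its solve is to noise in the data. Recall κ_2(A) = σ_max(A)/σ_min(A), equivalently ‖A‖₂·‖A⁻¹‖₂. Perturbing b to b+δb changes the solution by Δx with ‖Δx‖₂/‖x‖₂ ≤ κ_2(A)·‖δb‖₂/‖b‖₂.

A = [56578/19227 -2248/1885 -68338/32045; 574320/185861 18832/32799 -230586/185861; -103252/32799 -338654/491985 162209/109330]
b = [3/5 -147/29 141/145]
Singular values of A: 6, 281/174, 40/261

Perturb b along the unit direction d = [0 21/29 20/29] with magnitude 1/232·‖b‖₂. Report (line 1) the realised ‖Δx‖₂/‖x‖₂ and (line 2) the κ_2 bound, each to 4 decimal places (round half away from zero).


σ_max = 6, σ_min = 40/261
condition number: 6 ÷ (40/261) = 39.1500
perturbation bound = 39.1500·1/232 = 0.1688
solve Ax = b  →  x = [-9.2806 5.8141 -16.3386]
‖b‖₂ = 5.1962 and ‖x‖₂ = 19.6693
Δx = A⁻¹·δb where δb = 1/232·5.1962·d; ‖Δx‖ = 0.1461
relative error = 0.0074
realised/bound (from unrounded values) ≈ 0.0440

0.0074
0.1688


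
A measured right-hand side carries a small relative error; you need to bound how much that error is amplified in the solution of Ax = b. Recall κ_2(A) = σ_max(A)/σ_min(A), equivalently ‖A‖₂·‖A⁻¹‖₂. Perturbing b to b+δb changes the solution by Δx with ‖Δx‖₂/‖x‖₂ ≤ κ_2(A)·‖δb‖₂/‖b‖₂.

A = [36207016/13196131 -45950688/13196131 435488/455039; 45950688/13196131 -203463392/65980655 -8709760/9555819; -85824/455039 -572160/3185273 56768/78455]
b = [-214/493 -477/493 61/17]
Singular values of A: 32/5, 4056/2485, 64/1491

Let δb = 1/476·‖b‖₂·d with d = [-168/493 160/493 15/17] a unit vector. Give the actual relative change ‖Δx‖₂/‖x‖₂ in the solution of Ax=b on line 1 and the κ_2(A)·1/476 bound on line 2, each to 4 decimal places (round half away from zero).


0.0026
0.3132

largest singular value 32/5, smallest 64/1491
condition number: (32/5) ÷ (64/1491) = 149.1000
worst-case relative error ≤ 149.1000 × 1/476 = 0.3132
solve Ax = b  →  x = [46.2683 44.2808 28.0121]
2-norm of b is 3.7417; of x, 69.9015
with δb = [-0.0027 0.0026 0.0069], A·Δx = δb → ‖Δx‖ = 0.1831
dividing the unrounded norms, ‖Δx‖/‖x‖ = 0.0026
realised/bound (from unrounded values) ≈ 0.0084
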